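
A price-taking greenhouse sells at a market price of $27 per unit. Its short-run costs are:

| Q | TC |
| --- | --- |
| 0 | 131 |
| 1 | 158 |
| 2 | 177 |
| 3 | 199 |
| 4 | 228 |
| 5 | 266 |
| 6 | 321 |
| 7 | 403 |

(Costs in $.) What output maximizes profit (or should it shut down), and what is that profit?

Q = 3; profit = -$118

Profit at each row (π = 27Q − TC): Q=0: -131; Q=1: -131; Q=2: -123; Q=3: -118; Q=4: -120; Q=5: -131; Q=6: -159; Q=7: -214.
Profit is maximized at Q = 3. AVC there is 68/3 = $22.67 ≤ P, so producing beats shutting down (which would give -$131).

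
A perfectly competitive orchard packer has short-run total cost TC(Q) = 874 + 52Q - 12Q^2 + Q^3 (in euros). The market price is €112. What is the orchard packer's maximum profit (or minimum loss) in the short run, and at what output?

AVC = 52 - 12Q + Q^2 has its minimum €16 at Q = 6; price €112 clears that bar, so the firm operates.
With MC = 52 - 24Q + 3Q^2, P = MC on the upward-sloping part at Q* = 10.
TR = 112·10 = 1120. TC = 874 + 320 = 1194. Profit = 1120 − 1194 = -€74.
That loss of €74 beats the €874 the firm would lose by shutting down; producing recovers €800 of fixed cost.

Profit = -€74 at Q = 10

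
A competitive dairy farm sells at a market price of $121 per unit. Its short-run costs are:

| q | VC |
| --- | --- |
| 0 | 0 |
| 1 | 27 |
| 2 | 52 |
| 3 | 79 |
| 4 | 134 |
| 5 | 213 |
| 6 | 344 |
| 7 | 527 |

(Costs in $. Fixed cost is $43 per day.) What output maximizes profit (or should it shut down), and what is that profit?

q = 5; profit = $349

Compute π = P·q − TC at each output: q=0: -43; q=1: 51; q=2: 147; q=3: 241; q=4: 307; q=5: 349; q=6: 339; q=7: 277.
Profit is maximized at q = 5. AVC there is 213/5 = $42.60 ≤ P, so producing beats shutting down (which would give -$43).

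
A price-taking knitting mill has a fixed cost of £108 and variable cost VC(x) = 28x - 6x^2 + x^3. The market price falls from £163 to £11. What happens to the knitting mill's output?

AVC = 28 - 6x + x^2, minimized at x = 3 where min AVC = £19. MC = 28 - 12x + 3x^2.
With P = £163 above the shutdown price, P = MC gives x = 9.
At P = £11 < min AVC = £19, price no longer covers variable cost at any output, so the firm shuts down: x = 0.

Output falls from 9 to 0 (the firm shuts down)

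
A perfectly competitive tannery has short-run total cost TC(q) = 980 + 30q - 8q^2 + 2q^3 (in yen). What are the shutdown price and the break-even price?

Shutdown price = ¥22; break-even price = ¥212

AVC = 30 - 8q + 2q^2; minimized at q = 2, giving min AVC = ¥22. That is the shutdown price.
ATC = 980/q + 30 - 8q + 2q^2. Setting dATC/dq = −980/q^2 − 8 + 4q = 0 gives q = 7 (since 4·7^3 − 8·7^2 = 980).
min ATC = 980/7 + 30 − 8·7 + 2·7^2 = ¥212. That is the break-even price.
For ¥22 ≤ P < ¥212 the firm produces at a loss; below ¥22 it shuts down.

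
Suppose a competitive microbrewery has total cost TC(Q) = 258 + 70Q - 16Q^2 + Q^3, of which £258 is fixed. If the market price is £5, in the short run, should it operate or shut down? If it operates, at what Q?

Strip out fixed cost: VC = 70Q - 16Q^2 + Q^3. Then AVC = 70 - 16Q + Q^2 and MC = 70 - 32Q + 3Q^2.
AVC hits its minimum where MC = AVC, at Q = 8, giving min AVC = 70 - 16·8 + 8^2 = £6.
Since P = £5 < min AVC = £6, price fails to cover variable cost at any output.
Shutting down limits the loss to fixed cost, £258.

Shut down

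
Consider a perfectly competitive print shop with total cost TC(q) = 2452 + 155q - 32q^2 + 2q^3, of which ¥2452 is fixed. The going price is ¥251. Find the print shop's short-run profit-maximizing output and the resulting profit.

Profit = -¥148 at q = 12

AVC = 155 - 32q + 2q^2 has its minimum ¥27 at q = 8; price ¥251 clears that bar, so the firm operates.
MC = 155 - 64q + 6q^2. Setting P = MC and taking the root on the rising branch gives q* = 12.
TR = 251·12 = 3012. TC = 2452 + 708 = 3160. Profit = 3012 − 3160 = -¥148.
By producing, the firm covers all variable cost plus ¥2304 of fixed cost; shutting down would lose the full ¥2452.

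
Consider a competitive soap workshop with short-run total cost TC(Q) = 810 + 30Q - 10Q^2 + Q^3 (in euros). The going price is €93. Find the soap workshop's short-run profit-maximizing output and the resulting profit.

AVC = 30 - 10Q + Q^2; min AVC = €5 at Q = 5. Since P = €93 ≥ min AVC, the firm produces.
With MC = 30 - 20Q + 3Q^2, P = MC on the upward-sloping part at Q* = 9.
TR = 93·9 = 837. TC = 810 + 189 = 999. Profit = 837 − 999 = -€162.
That loss of €162 beats the €810 the firm would lose by shutting down; producing recovers €648 of fixed cost.

Profit = -€162 at Q = 9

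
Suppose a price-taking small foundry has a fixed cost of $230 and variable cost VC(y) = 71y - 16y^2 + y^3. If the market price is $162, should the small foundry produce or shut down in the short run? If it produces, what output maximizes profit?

Produce at y = 13

Variable cost is VC = 71y - 16y^2 + y^3, so AVC = VC/y = 71 - 16y + y^2 and MC = dTC/dy = 71 - 32y + 3y^2.
AVC hits its minimum where MC = AVC, at y = 8, giving min AVC = 71 - 16·8 + 8^2 = $7.
Since P = $162 ≥ min AVC = $7, price covers variable cost and the firm should produce.
Set P = MC: 162 = 71 - 32y + 3y^2 → -91 - 32y + 3y^2 = 0. The roots are y = -7/3 and y = 13; the profit-maximizing output is on the rising part of MC, so y* = 13.
Check: AVC at y = 13 is $32 ≤ P, so revenue covers variable cost.
Profit = P·y − TC = 162·13 − 646 = $1460.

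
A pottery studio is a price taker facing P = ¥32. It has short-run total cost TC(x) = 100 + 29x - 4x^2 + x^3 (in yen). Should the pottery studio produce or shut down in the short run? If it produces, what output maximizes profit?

Strip out fixed cost: VC = 29x - 4x^2 + x^3. Then AVC = 29 - 4x + x^2 and MC = 29 - 8x + 3x^2.
The AVC parabola has its vertex at x = 4/2 = 2, where AVC = 29 - 4·2 + 2^2 = ¥25.
Because ¥32 ≥ ¥25, revenue can cover variable cost; the firm operates.
Set P = MC: 32 = 29 - 8x + 3x^2 → -3 - 8x + 3x^2 = 0. The roots are x = -1/3 and x = 3; the profit-maximizing output is on the rising part of MC, so x* = 3.
Check: AVC at x = 3 is ¥26 ≤ P, so revenue covers variable cost.
Profit = P·x − TC = 32·3 − 178 = -¥82, a loss, but smaller than the ¥100 fixed cost the firm would lose by shutting down.

Produce at x = 3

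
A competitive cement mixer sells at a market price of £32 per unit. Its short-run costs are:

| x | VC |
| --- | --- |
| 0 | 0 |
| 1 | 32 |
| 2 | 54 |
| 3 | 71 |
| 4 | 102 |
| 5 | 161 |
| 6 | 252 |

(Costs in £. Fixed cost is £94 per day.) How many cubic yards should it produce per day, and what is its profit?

x = 4; profit = -£68

Profit at each row (π = 32x − TC): x=0: -94; x=1: -94; x=2: -84; x=3: -69; x=4: -68; x=5: -95; x=6: -154.
Profit is maximized at x = 4. AVC there is 102/4 = £25.50 ≤ P, so producing beats shutting down (which would give -£94).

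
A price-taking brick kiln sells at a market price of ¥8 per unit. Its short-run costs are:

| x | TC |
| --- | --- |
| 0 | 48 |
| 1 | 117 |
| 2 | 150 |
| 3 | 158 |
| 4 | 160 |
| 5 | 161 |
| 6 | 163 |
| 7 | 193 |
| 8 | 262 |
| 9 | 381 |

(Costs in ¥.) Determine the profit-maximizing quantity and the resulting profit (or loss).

x = 0 (shut down); profit = -¥48

Tabulate TR − TC: x=0: -48; x=1: -109; x=2: -134; x=3: -134; x=4: -128; x=5: -121; x=6: -115; x=7: -137; x=8: -198; x=9: -309.
Profit is highest at x = 0. Equivalently, the lowest AVC in the table is 115/6 ≈ ¥19.17 at x = 6, and P = ¥8 falls below it — price never covers variable cost, so the firm shuts down and loses only its fixed cost.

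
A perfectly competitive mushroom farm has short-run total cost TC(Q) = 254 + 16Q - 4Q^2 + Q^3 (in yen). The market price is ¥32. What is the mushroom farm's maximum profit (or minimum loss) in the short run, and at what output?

Profit = -¥190 at Q = 4

AVC = 16 - 4Q + Q^2 has its minimum ¥12 at Q = 2; price ¥32 clears that bar, so the firm operates.
MC = 16 - 8Q + 3Q^2. Setting P = MC and taking the root on the rising branch gives Q* = 4.
TR = 32·4 = 128. TC = 254 + 64 = 318. Profit = 128 − 318 = -¥190.
That loss of ¥190 beats the ¥254 the firm would lose by shutting down; producing recovers ¥64 of fixed cost.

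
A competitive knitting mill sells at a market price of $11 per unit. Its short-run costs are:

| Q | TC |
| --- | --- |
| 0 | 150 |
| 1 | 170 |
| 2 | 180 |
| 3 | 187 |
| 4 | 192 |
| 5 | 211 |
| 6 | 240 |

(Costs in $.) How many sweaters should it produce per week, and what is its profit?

Q = 4; profit = -$148

Compute π = P·Q − TC at each output: Q=0: -150; Q=1: -159; Q=2: -158; Q=3: -154; Q=4: -148; Q=5: -156; Q=6: -174.
Profit is maximized at Q = 4. AVC there is 42/4 = $10.50 ≤ P, so producing beats shutting down (which would give -$150).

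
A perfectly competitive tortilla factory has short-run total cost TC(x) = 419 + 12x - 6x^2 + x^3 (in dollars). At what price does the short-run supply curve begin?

$3 per unit

The shutdown price is the minimum of AVC. VC = 12x - 6x^2 + x^3, so AVC = 12 - 6x + x^2.
At the minimum of AVC, MC = AVC. MC = 12 - 12x + 3x^2; setting MC = AVC gives 2x^2 - 6x = 0, so x = 3. min AVC = 3.
So the shutdown price is $3.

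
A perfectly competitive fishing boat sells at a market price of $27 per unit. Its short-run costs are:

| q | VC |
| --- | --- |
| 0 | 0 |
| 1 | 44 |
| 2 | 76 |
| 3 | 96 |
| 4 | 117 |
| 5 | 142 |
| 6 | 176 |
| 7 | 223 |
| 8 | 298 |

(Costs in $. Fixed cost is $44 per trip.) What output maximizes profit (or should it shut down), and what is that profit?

Compute π = P·q − TC at each output: q=0: -44; q=1: -61; q=2: -66; q=3: -59; q=4: -53; q=5: -51; q=6: -58; q=7: -78; q=8: -126.
Profit is highest at q = 0. Equivalently, the lowest AVC in the table is 142/5 ≈ $28.40 at q = 5, and P = $27 falls below it — price never covers variable cost, so the firm shuts down and loses only its fixed cost.

q = 0 (shut down); profit = -$44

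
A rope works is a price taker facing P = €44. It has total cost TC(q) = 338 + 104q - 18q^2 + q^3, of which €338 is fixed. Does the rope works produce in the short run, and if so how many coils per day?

Produce at q = 10

Variable cost is VC = 104q - 18q^2 + q^3, so AVC = VC/q = 104 - 18q + q^2 and MC = dTC/dq = 104 - 36q + 3q^2.
AVC hits its minimum where MC = AVC, at q = 9, giving min AVC = 104 - 18·9 + 9^2 = €23.
P = €44 exceeds min AVC = €23, so the firm stays open.
Solving P = MC: 60 - 36q + 3q^2 = 0 ⇒ q = 2 or 10. On the upward-sloping branch, q* = 10.
Check: AVC at q = 10 is €24 ≤ P, so revenue covers variable cost.
Profit = P·q − TC = 44·10 − 578 = -€138, a loss, but smaller than the €338 fixed cost the firm would lose by shutting down.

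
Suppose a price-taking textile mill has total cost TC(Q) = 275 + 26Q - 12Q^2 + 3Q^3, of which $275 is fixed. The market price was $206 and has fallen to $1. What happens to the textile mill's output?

Output falls from 6 to 0 (the firm shuts down)

MC = 26 - 24Q + 9Q^2; the shutdown threshold is min AVC = $14 (at Q = 2).
With P = $206 above the shutdown price, P = MC gives Q = 6.
At P = $1 < min AVC = $14, price no longer covers variable cost at any output, so the firm shuts down: Q = 0.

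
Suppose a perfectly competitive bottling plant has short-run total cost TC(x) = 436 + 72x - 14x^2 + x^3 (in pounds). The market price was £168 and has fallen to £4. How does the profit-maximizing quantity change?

Output falls from 12 to 0 (the firm shuts down)

MC = 72 - 28x + 3x^2; the shutdown threshold is min AVC = £23 (at x = 7).
At P = £168 ≥ min AVC, set P = MC on the rising branch: x = 12.
At P = £4 < min AVC = £23, price no longer covers variable cost at any output, so the firm shuts down: x = 0.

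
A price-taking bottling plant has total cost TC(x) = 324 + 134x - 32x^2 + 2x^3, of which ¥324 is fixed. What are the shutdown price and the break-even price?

AVC = 134 - 32x + 2x^2; minimized at x = 8, giving min AVC = ¥6. That is the shutdown price.
ATC = 324/x + 134 - 32x + 2x^2. Setting dATC/dx = −324/x^2 − 32 + 4x = 0 gives x = 9 (since 4·9^3 − 32·9^2 = 324).
min ATC = 324/9 + 134 − 32·9 + 2·9^2 = ¥44. That is the break-even price.
Between these two prices the firm operates at a loss; above ¥44 it earns a profit.

Shutdown price = ¥6; break-even price = ¥44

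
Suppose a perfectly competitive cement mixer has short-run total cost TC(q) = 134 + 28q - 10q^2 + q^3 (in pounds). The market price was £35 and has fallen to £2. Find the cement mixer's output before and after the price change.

Output falls from 7 to 0 (the firm shuts down)

MC = 28 - 20q + 3q^2; the shutdown threshold is min AVC = £3 (at q = 5).
With P = £35 above the shutdown price, P = MC gives q = 7.
At P = £2 < min AVC = £3, price no longer covers variable cost at any output, so the firm shuts down: q = 0.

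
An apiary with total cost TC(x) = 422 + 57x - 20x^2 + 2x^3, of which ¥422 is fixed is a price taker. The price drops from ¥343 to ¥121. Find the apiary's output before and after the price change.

AVC = 57 - 20x + 2x^2, minimized at x = 5 where min AVC = ¥7. MC = 57 - 40x + 6x^2.
At P = ¥343 ≥ min AVC, set P = MC on the rising branch: x = 11.
At P = ¥121 ≥ min AVC, set P = MC: x = 8. The firm stays open but cuts output.

Output falls from 11 to 8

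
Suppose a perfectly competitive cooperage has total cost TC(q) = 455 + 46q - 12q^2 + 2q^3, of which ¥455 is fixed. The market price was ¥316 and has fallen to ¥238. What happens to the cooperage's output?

AVC = 46 - 12q + 2q^2, minimized at q = 3 where min AVC = ¥28. MC = 46 - 24q + 6q^2.
At P = ¥316 ≥ min AVC, set P = MC on the rising branch: q = 9.
At P = ¥238 ≥ min AVC, set P = MC: q = 8. The firm stays open but cuts output.

Output falls from 9 to 8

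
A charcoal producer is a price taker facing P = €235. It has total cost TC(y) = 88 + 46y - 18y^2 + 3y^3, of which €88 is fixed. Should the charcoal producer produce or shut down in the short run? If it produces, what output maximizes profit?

Produce at y = 7

Strip out fixed cost: VC = 46y - 18y^2 + 3y^3. Then AVC = 46 - 18y + 3y^2 and MC = 46 - 36y + 9y^2.
AVC hits its minimum where MC = AVC, at y = 3, giving min AVC = 46 - 18·3 + 3·3^2 = €19.
Since P = €235 ≥ min AVC = €19, price covers variable cost and the firm should produce.
P = MC gives -189 - 36y + 9y^2 = 0, with roots -3 and 7. Take the larger (rising MC): y* = 7.
Check: AVC at y = 7 is €67 ≤ P, so revenue covers variable cost.
Profit = P·y − TC = 235·7 − 557 = €1088.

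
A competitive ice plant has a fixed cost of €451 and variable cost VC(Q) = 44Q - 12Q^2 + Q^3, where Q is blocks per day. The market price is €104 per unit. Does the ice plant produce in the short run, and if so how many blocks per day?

Produce at Q = 10

Variable cost is VC = 44Q - 12Q^2 + Q^3, so AVC = VC/Q = 44 - 12Q + Q^2 and MC = dTC/dQ = 44 - 24Q + 3Q^2.
AVC hits its minimum where MC = AVC, at Q = 6, giving min AVC = 44 - 12·6 + 6^2 = €8.
P = €104 exceeds min AVC = €8, so the firm stays open.
P = MC gives -60 - 24Q + 3Q^2 = 0, with roots -2 and 10. Take the larger (rising MC): Q* = 10.
Check: AVC at Q = 10 is €24 ≤ P, so revenue covers variable cost.
Profit = P·Q − TC = 104·10 − 691 = €349.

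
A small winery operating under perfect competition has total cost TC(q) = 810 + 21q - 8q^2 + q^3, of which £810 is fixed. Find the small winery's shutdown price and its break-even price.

Shutdown price = £5; break-even price = £120

Shutdown price = min AVC. AVC = 21 - 8q + q^2, with vertex at q = 4 and minimum £5.
ATC = 810/q + 21 - 8q + q^2. Setting dATC/dq = −810/q^2 − 8 + 2q = 0 gives q = 9 (since 2·9^3 − 8·9^2 = 810).
min ATC = 810/9 + 21 − 8·9 + 9^2 = £120. That is the break-even price.
Between these two prices the firm operates at a loss; above £120 it earns a profit.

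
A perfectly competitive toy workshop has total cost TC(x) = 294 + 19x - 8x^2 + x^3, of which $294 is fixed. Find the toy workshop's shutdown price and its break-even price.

Shutdown price = $3; break-even price = $54

Shutdown price = min AVC. AVC = 19 - 8x + x^2, with vertex at x = 4 and minimum $3.
ATC = 294/x + 19 - 8x + x^2. Setting dATC/dx = −294/x^2 − 8 + 2x = 0 gives x = 7 (since 2·7^3 − 8·7^2 = 294).
min ATC = 294/7 + 19 − 8·7 + 7^2 = $54. That is the break-even price.
For $3 ≤ P < $54 the firm produces at a loss; below $3 it shuts down.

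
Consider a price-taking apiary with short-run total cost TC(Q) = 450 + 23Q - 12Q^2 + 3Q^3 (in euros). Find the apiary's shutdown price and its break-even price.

AVC = 23 - 12Q + 3Q^2; minimized at Q = 2, giving min AVC = €11. That is the shutdown price.
ATC = 450/Q + 23 - 12Q + 3Q^2. Setting dATC/dQ = −450/Q^2 − 12 + 6Q = 0 gives Q = 5 (since 6·5^3 − 12·5^2 = 450).
min ATC = 450/5 + 23 − 12·5 + 3·5^2 = €128. That is the break-even price.
Between these two prices the firm operates at a loss; above €128 it earns a profit.

Shutdown price = €11; break-even price = €128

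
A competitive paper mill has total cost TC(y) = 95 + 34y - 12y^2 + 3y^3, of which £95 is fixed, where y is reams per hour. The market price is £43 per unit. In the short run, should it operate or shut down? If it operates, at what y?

From TC, MC = TC'(y) = 34 - 24y + 9y^2 and AVC = VC/y = 34 - 12y + 3y^2.
AVC is minimized where dAVC/dy = -12 + 6y = 0, at y = 2; min AVC = 34 - 12·2 + 3·2^2 = £22.
Since P = £43 ≥ min AVC = £22, price covers variable cost and the firm should produce.
P = MC gives -9 - 24y + 9y^2 = 0, with roots -1/3 and 3. Take the larger (rising MC): y* = 3.
Check: AVC at y = 3 is £25 ≤ P, so revenue covers variable cost.
Profit = P·y − TC = 43·3 − 170 = -£41, a loss, but smaller than the £95 fixed cost the firm would lose by shutting down.

Produce at y = 3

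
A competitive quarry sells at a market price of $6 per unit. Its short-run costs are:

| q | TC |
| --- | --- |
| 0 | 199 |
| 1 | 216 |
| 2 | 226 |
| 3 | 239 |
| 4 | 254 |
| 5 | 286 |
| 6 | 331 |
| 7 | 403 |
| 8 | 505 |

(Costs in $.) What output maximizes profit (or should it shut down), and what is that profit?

Profit at each row (π = 6q − TC): q=0: -199; q=1: -210; q=2: -214; q=3: -221; q=4: -230; q=5: -256; q=6: -295; q=7: -361; q=8: -457.
Profit is highest at q = 0. Equivalently, the lowest AVC in the table is 40/3 ≈ $13.33 at q = 3, and P = $6 falls below it — price never covers variable cost, so the firm shuts down and loses only its fixed cost.

q = 0 (shut down); profit = -$199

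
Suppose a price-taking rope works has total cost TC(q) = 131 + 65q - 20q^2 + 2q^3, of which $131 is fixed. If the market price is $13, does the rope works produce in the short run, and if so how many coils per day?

Variable cost is VC = 65q - 20q^2 + 2q^3, so AVC = VC/q = 65 - 20q + 2q^2 and MC = dTC/dq = 65 - 40q + 6q^2.
AVC is minimized where dAVC/dq = -20 + 4q = 0, at q = 5; min AVC = 65 - 20·5 + 2·5^2 = $15.
P = $13 lies below min AVC = $15; no output level covers variable cost.
Shutting down limits the loss to fixed cost, $131.

Shut down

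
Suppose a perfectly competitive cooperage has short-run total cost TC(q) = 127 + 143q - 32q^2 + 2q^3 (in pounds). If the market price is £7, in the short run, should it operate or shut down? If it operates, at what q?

Shut down

From TC, MC = TC'(q) = 143 - 64q + 6q^2 and AVC = VC/q = 143 - 32q + 2q^2.
AVC hits its minimum where MC = AVC, at q = 8, giving min AVC = 143 - 32·8 + 2·8^2 = £15.
P = £7 lies below min AVC = £15; no output level covers variable cost.
Best response: produce nothing and absorb the £127 fixed cost.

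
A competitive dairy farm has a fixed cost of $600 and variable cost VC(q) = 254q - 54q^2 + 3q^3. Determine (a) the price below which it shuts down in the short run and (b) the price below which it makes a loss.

Shutdown price = $11; break-even price = $74

AVC = 254 - 54q + 3q^2; minimized at q = 9, giving min AVC = $11. That is the shutdown price.
ATC = 600/q + 254 - 54q + 3q^2. Setting dATC/dq = −600/q^2 − 54 + 6q = 0 gives q = 10 (since 6·10^3 − 54·10^2 = 600).
min ATC = 600/10 + 254 − 54·10 + 3·10^2 = $74. That is the break-even price.
For $11 ≤ P < $74 the firm produces at a loss; below $11 it shuts down.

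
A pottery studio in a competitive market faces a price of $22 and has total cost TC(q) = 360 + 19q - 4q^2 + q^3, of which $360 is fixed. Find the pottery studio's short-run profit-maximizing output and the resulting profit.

AVC = 19 - 4q + q^2 has its minimum $15 at q = 2; price $22 clears that bar, so the firm operates.
MC = 19 - 8q + 3q^2. Setting P = MC and taking the root on the rising branch gives q* = 3.
TR = 22·3 = 66. TC = 360 + 48 = 408. Profit = 66 − 408 = -$342.
That loss of $342 beats the $360 the firm would lose by shutting down; producing recovers $18 of fixed cost.

Profit = -$342 at q = 3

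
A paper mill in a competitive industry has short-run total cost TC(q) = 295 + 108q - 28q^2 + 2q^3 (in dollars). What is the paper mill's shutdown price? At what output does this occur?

The firm shuts down when price falls below the minimum of average variable cost. AVC = VC/q = 108 - 28q + 2q^2.
dAVC/dq = -28 + 4q = 0 gives q = 7. min AVC = 108 - 28·7 + 2·7^2 = 10.
For P < $10 the firm produces nothing.

$10 per unit, at q = 7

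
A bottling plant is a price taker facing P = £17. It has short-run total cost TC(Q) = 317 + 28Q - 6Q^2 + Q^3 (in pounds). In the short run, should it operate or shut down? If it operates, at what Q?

Strip out fixed cost: VC = 28Q - 6Q^2 + Q^3. Then AVC = 28 - 6Q + Q^2 and MC = 28 - 12Q + 3Q^2.
AVC hits its minimum where MC = AVC, at Q = 3, giving min AVC = 28 - 6·3 + 3^2 = £19.
Since P = £17 < min AVC = £19, price fails to cover variable cost at any output.
The firm minimizes its loss by shutting down and losing only its fixed cost of £317.

Shut down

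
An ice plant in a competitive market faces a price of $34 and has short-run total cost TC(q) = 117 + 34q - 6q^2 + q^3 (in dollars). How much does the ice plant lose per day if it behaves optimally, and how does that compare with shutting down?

Profit = -$85 at q = 4

AVC = 34 - 6q + q^2; min AVC = $25 at q = 3. Since P = $34 ≥ min AVC, the firm produces.
With MC = 34 - 12q + 3q^2, P = MC on the upward-sloping part at q* = 4.
TR = 34·4 = 136. TC = 117 + 104 = 221. Profit = 136 − 221 = -$85.
That loss of $85 beats the $117 the firm would lose by shutting down; producing recovers $32 of fixed cost.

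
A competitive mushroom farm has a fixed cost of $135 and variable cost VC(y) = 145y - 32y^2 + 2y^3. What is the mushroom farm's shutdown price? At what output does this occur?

$17 per unit, at y = 8

Short-run supply begins at min AVC. From VC = 145y - 32y^2 + 2y^3, AVC = 145 - 32y + 2y^2.
At the minimum of AVC, MC = AVC. MC = 145 - 64y + 6y^2; setting MC = AVC gives 4y^2 - 32y = 0, so y = 8. min AVC = 17.
So the shutdown price is $17.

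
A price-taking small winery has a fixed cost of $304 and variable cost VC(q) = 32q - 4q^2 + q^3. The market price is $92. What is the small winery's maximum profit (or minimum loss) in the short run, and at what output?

AVC = 32 - 4q + q^2 has its minimum $28 at q = 2; price $92 clears that bar, so the firm operates.
With MC = 32 - 8q + 3q^2, P = MC on the upward-sloping part at q* = 6.
TR = 92·6 = 552. TC = 304 + 264 = 568. Profit = 552 − 568 = -$16.
Shutting down would mean losing the fixed cost of $304, so operating at a loss of $16 is better by $288.

Profit = -$16 at q = 6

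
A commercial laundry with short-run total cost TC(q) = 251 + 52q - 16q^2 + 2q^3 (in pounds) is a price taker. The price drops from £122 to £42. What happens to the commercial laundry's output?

MC = 52 - 32q + 6q^2; the shutdown threshold is min AVC = £20 (at q = 4).
With P = £122 above the shutdown price, P = MC gives q = 7.
At P = £42 ≥ min AVC, set P = MC: q = 5. The firm stays open but cuts output.

Output falls from 7 to 5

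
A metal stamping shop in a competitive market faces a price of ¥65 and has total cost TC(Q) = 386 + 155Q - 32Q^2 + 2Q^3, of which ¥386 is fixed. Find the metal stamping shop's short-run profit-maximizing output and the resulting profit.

Profit = -¥62 at Q = 9

AVC = 155 - 32Q + 2Q^2 has its minimum ¥27 at Q = 8; price ¥65 clears that bar, so the firm operates.
MC = 155 - 64Q + 6Q^2. Setting P = MC and taking the root on the rising branch gives Q* = 9.
TR = 65·9 = 585. TC = 386 + 261 = 647. Profit = 585 − 647 = -¥62.
Shutting down would mean losing the fixed cost of ¥386, so operating at a loss of ¥62 is better by ¥324.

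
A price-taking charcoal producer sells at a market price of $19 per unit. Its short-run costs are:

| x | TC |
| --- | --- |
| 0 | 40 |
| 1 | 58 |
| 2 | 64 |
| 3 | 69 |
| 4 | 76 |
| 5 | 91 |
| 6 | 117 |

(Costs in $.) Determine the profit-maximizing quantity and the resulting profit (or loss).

x = 5; profit = $4

Compute π = P·x − TC at each output: x=0: -40; x=1: -39; x=2: -26; x=3: -12; x=4: 0; x=5: 4; x=6: -3.
Profit is maximized at x = 5. AVC there is 51/5 = $10.20 ≤ P, so producing beats shutting down (which would give -$40).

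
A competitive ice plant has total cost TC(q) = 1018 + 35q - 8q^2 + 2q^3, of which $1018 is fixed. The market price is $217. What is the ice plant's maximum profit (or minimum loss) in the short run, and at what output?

Profit = -$38 at q = 7

AVC = 35 - 8q + 2q^2; min AVC = $27 at q = 2. Since P = $217 ≥ min AVC, the firm produces.
With MC = 35 - 16q + 6q^2, P = MC on the upward-sloping part at q* = 7.
TR = 217·7 = 1519. TC = 1018 + 539 = 1557. Profit = 1519 − 1557 = -$38.
That loss of $38 beats the $1018 the firm would lose by shutting down; producing recovers $980 of fixed cost.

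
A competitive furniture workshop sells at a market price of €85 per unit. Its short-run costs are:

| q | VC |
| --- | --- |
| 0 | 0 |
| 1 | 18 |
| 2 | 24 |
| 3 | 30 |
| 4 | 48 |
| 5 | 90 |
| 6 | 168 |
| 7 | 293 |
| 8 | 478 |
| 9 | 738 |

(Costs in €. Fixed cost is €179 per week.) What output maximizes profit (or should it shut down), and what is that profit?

q = 6; profit = €163

Compute π = P·q − TC at each output: q=0: -179; q=1: -112; q=2: -33; q=3: 46; q=4: 113; q=5: 156; q=6: 163; q=7: 123; q=8: 23; q=9: -152.
Profit is maximized at q = 6. AVC there is 168/6 = €28 ≤ P, so producing beats shutting down (which would give -€179).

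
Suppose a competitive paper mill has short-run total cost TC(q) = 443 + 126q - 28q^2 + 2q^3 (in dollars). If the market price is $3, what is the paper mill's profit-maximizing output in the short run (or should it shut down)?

Shut down

Strip out fixed cost: VC = 126q - 28q^2 + 2q^3. Then AVC = 126 - 28q + 2q^2 and MC = 126 - 56q + 6q^2.
The AVC parabola has its vertex at q = 28/4 = 7, where AVC = 126 - 28·7 + 2·7^2 = $28.
With P < min AVC ($3 < $28), every unit sold adds to the loss.
Shutting down limits the loss to fixed cost, $443.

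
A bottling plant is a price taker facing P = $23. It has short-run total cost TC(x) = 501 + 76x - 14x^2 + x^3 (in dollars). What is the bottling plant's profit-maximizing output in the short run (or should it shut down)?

Shut down

Strip out fixed cost: VC = 76x - 14x^2 + x^3. Then AVC = 76 - 14x + x^2 and MC = 76 - 28x + 3x^2.
AVC is minimized where dAVC/dx = -14 + 2x = 0, at x = 7; min AVC = 76 - 14·7 + 7^2 = $27.
P = $23 lies below min AVC = $27; no output level covers variable cost.
Best response: produce nothing and absorb the $501 fixed cost.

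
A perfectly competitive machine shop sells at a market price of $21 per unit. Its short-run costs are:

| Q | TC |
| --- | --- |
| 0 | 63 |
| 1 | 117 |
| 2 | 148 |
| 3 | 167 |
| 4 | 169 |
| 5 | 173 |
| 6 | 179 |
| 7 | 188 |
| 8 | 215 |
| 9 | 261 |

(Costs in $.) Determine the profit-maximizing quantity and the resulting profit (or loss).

Q = 7; profit = -$41

Tabulate TR − TC: Q=0: -63; Q=1: -96; Q=2: -106; Q=3: -104; Q=4: -85; Q=5: -68; Q=6: -53; Q=7: -41; Q=8: -47; Q=9: -72.
Profit is maximized at Q = 7. AVC there is 125/7 = $17.86 ≤ P, so producing beats shutting down (which would give -$63).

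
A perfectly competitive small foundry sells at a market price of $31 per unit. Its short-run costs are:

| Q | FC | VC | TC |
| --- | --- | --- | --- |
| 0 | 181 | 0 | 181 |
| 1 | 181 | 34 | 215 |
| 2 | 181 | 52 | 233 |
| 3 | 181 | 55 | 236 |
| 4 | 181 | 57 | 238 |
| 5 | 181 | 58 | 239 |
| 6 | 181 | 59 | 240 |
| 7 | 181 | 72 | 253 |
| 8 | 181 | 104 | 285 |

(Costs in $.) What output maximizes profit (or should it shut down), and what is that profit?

Q = 7; profit = -$36

Profit at each row (π = 31Q − TC): Q=0: -181; Q=1: -184; Q=2: -171; Q=3: -143; Q=4: -114; Q=5: -84; Q=6: -54; Q=7: -36; Q=8: -37.
Profit is maximized at Q = 7. AVC there is 72/7 = $10.29 ≤ P, so producing beats shutting down (which would give -$181).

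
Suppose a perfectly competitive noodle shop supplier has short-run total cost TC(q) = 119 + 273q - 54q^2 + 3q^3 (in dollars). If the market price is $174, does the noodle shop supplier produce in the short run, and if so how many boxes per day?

Produce at q = 11

From TC, MC = TC'(q) = 273 - 108q + 9q^2 and AVC = VC/q = 273 - 54q + 3q^2.
The AVC parabola has its vertex at q = 54/6 = 9, where AVC = 273 - 54·9 + 3·9^2 = $30.
Because $174 ≥ $30, revenue can cover variable cost; the firm operates.
Solving P = MC: 99 - 108q + 9q^2 = 0 ⇒ q = 1 or 11. On the upward-sloping branch, q* = 11.
Check: AVC at q = 11 is $42 ≤ P, so revenue covers variable cost.
Profit = P·q − TC = 174·11 − 581 = $1333.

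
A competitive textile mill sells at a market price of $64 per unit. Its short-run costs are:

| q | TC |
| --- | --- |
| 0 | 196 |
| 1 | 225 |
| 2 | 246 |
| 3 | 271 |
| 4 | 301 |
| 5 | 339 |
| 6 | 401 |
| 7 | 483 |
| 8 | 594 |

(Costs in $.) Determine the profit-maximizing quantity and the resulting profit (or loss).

q = 6; profit = -$17

Compute π = P·q − TC at each output: q=0: -196; q=1: -161; q=2: -118; q=3: -79; q=4: -45; q=5: -19; q=6: -17; q=7: -35; q=8: -82.
Profit is maximized at q = 6. AVC there is 205/6 = $34.17 ≤ P, so producing beats shutting down (which would give -$196).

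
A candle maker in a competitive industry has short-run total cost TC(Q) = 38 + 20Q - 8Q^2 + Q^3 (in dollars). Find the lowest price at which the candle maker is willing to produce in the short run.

$4 per unit

The firm shuts down when price falls below the minimum of average variable cost. AVC = VC/Q = 20 - 8Q + Q^2.
At the minimum of AVC, MC = AVC. MC = 20 - 16Q + 3Q^2; setting MC = AVC gives 2Q^2 - 8Q = 0, so Q = 4. min AVC = 4.
The firm shuts down for any P below $4.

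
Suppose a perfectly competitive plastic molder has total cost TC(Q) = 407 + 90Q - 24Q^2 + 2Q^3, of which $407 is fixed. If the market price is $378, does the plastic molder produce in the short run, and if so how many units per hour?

From TC, MC = TC'(Q) = 90 - 48Q + 6Q^2 and AVC = VC/Q = 90 - 24Q + 2Q^2.
AVC hits its minimum where MC = AVC, at Q = 6, giving min AVC = 90 - 24·6 + 2·6^2 = $18.
Since P = $378 ≥ min AVC = $18, price covers variable cost and the firm should produce.
Solving P = MC: -288 - 48Q + 6Q^2 = 0 ⇒ Q = -4 or 12. On the upward-sloping branch, Q* = 12.
Check: AVC at Q = 12 is $90 ≤ P, so revenue covers variable cost.
Profit = P·Q − TC = 378·12 − 1487 = $3049.

Produce at Q = 12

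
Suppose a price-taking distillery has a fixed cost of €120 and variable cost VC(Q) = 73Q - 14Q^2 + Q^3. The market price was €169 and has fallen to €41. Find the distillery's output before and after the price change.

AVC = 73 - 14Q + Q^2, minimized at Q = 7 where min AVC = €24. MC = 73 - 28Q + 3Q^2.
At P = €169 ≥ min AVC, set P = MC on the rising branch: Q = 12.
At P = €41 ≥ min AVC, set P = MC: Q = 8. The firm stays open but cuts output.

Output falls from 12 to 8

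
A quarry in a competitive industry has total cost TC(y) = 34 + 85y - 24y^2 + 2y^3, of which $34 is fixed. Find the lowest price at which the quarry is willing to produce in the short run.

$13 per unit

Short-run supply begins at min AVC. From VC = 85y - 24y^2 + 2y^3, AVC = 85 - 24y + 2y^2.
At the minimum of AVC, MC = AVC. MC = 85 - 48y + 6y^2; setting MC = AVC gives 4y^2 - 24y = 0, so y = 6. min AVC = 13.
For P < $13 the firm produces nothing.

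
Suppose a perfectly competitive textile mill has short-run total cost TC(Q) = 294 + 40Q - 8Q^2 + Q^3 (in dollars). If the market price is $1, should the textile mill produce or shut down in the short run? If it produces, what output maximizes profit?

Strip out fixed cost: VC = 40Q - 8Q^2 + Q^3. Then AVC = 40 - 8Q + Q^2 and MC = 40 - 16Q + 3Q^2.
AVC hits its minimum where MC = AVC, at Q = 4, giving min AVC = 40 - 8·4 + 4^2 = $24.
P = $1 lies below min AVC = $24; no output level covers variable cost.
Best response: produce nothing and absorb the $294 fixed cost.

Shut down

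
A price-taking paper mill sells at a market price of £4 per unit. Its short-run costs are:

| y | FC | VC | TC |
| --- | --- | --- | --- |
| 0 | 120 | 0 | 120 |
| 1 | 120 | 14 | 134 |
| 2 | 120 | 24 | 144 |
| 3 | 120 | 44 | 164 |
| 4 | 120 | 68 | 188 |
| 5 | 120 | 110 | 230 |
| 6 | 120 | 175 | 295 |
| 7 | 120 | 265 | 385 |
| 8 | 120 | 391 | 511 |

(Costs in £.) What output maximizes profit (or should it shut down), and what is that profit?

y = 0 (shut down); profit = -£120

Compute π = P·y − TC at each output: y=0: -120; y=1: -130; y=2: -136; y=3: -152; y=4: -172; y=5: -210; y=6: -271; y=7: -357; y=8: -479.
Profit is highest at y = 0. Equivalently, the lowest AVC in the table is 24/2 ≈ £12 at y = 2, and P = £4 falls below it — price never covers variable cost, so the firm shuts down and loses only its fixed cost.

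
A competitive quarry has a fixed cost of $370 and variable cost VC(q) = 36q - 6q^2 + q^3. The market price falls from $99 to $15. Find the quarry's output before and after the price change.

AVC = 36 - 6q + q^2, minimized at q = 3 where min AVC = $27. MC = 36 - 12q + 3q^2.
At P = $99 ≥ min AVC, set P = MC on the rising branch: q = 7.
At P = $15 < min AVC = $27, price no longer covers variable cost at any output, so the firm shuts down: q = 0.

Output falls from 7 to 0 (the firm shuts down)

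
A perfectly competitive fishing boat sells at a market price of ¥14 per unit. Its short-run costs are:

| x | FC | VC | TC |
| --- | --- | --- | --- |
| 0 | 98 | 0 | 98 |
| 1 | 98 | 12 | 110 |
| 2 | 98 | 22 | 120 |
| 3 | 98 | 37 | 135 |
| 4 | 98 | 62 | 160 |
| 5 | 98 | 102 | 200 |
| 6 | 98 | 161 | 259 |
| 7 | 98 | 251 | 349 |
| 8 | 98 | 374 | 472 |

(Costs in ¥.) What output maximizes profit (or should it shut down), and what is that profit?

x = 2; profit = -¥92

Tabulate TR − TC: x=0: -98; x=1: -96; x=2: -92; x=3: -93; x=4: -104; x=5: -130; x=6: -175; x=7: -251; x=8: -360.
Profit is maximized at x = 2. AVC there is 22/2 = ¥11 ≤ P, so producing beats shutting down (which would give -¥98).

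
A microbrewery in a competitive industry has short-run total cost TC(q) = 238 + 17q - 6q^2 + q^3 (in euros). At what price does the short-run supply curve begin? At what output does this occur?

The firm shuts down when price falls below the minimum of average variable cost. AVC = VC/q = 17 - 6q + q^2.
dAVC/dq = -6 + 2q = 0 gives q = 3. min AVC = 17 - 6·3 + 3^2 = 8.
The firm shuts down for any P below €8.

€8 per unit, at q = 3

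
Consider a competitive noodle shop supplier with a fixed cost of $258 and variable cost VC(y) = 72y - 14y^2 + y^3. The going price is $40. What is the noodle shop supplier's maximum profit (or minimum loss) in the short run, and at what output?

Profit = -$130 at y = 8

AVC = 72 - 14y + y^2; min AVC = $23 at y = 7. Since P = $40 ≥ min AVC, the firm produces.
With MC = 72 - 28y + 3y^2, P = MC on the upward-sloping part at y* = 8.
TR = 40·8 = 320. TC = 258 + 192 = 450. Profit = 320 − 450 = -$130.
That loss of $130 beats the $258 the firm would lose by shutting down; producing recovers $128 of fixed cost.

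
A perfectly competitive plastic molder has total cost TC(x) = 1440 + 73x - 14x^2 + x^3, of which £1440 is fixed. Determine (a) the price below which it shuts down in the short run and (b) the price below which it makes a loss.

Shutdown price = £24; break-even price = £169

Shutdown price = min AVC. AVC = 73 - 14x + x^2, with vertex at x = 7 and minimum £24.
ATC = 1440/x + 73 - 14x + x^2. Setting dATC/dx = −1440/x^2 − 14 + 2x = 0 gives x = 12 (since 2·12^3 − 14·12^2 = 1440).
min ATC = 1440/12 + 73 − 14·12 + 12^2 = £169. That is the break-even price.
For £24 ≤ P < £169 the firm produces at a loss; below £24 it shuts down.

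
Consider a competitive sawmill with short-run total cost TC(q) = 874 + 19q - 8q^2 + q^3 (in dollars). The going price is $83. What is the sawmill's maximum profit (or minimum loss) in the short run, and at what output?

AVC = 19 - 8q + q^2; min AVC = $3 at q = 4. Since P = $83 ≥ min AVC, the firm produces.
MC = 19 - 16q + 3q^2. Setting P = MC and taking the root on the rising branch gives q* = 8.
TR = 83·8 = 664. TC = 874 + 152 = 1026. Profit = 664 − 1026 = -$362.
Shutting down would mean losing the fixed cost of $874, so operating at a loss of $362 is better by $512.

Profit = -$362 at q = 8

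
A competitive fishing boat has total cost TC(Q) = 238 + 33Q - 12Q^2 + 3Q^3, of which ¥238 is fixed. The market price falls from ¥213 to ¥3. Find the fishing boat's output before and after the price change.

AVC = 33 - 12Q + 3Q^2, minimized at Q = 2 where min AVC = ¥21. MC = 33 - 24Q + 9Q^2.
With P = ¥213 above the shutdown price, P = MC gives Q = 6.
At P = ¥3 < min AVC = ¥21, price no longer covers variable cost at any output, so the firm shuts down: Q = 0.

Output falls from 6 to 0 (the firm shuts down)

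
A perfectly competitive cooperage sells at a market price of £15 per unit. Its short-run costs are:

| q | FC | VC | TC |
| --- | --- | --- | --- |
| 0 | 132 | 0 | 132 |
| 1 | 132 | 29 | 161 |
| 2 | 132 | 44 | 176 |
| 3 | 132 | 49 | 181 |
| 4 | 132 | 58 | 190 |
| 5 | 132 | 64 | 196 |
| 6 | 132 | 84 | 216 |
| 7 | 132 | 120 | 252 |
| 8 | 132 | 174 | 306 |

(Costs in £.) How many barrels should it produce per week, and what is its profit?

q = 5; profit = -£121

Profit at each row (π = 15q − TC): q=0: -132; q=1: -146; q=2: -146; q=3: -136; q=4: -130; q=5: -121; q=6: -126; q=7: -147; q=8: -186.
Profit is maximized at q = 5. AVC there is 64/5 = £12.80 ≤ P, so producing beats shutting down (which would give -£132).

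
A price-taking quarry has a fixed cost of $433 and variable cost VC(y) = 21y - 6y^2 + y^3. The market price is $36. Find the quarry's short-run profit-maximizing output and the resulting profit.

AVC = 21 - 6y + y^2 has its minimum $12 at y = 3; price $36 clears that bar, so the firm operates.
With MC = 21 - 12y + 3y^2, P = MC on the upward-sloping part at y* = 5.
TR = 36·5 = 180. TC = 433 + 80 = 513. Profit = 180 − 513 = -$333.
By producing, the firm covers all variable cost plus $100 of fixed cost; shutting down would lose the full $433.

Profit = -$333 at y = 5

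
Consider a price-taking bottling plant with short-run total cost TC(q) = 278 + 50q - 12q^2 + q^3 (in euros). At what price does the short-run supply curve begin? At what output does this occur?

€14 per unit, at q = 6

The shutdown price is the minimum of AVC. VC = 50q - 12q^2 + q^3, so AVC = 50 - 12q + q^2.
At the minimum of AVC, MC = AVC. MC = 50 - 24q + 3q^2; setting MC = AVC gives 2q^2 - 12q = 0, so q = 6. min AVC = 14.
For P < €14 the firm produces nothing.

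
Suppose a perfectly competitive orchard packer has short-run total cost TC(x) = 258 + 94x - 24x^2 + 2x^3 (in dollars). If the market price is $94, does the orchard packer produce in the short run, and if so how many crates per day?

From TC, MC = TC'(x) = 94 - 48x + 6x^2 and AVC = VC/x = 94 - 24x + 2x^2.
AVC hits its minimum where MC = AVC, at x = 6, giving min AVC = 94 - 24·6 + 2·6^2 = $22.
Because $94 ≥ $22, revenue can cover variable cost; the firm operates.
P = MC gives -48x + 6x^2 = 0, with roots 0 and 8. Take the larger (rising MC): x* = 8.
Check: AVC at x = 8 is $30 ≤ P, so revenue covers variable cost.
Profit = P·x − TC = 94·8 − 498 = $254.

Produce at x = 8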